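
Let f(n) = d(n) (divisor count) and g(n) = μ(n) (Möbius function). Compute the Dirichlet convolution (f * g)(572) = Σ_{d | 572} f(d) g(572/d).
(d * μ)(572) = 1

Divisors of 572: [1, 2, 4, 11, 13, 22, 26, 44, 52, 143, 286, 572]. For each d | 572:
  d = 1: d(1) · μ(572/1) = 1 · 0 = 0
  d = 2: d(2) · μ(572/2) = 2 · -1 = -2
  d = 4: d(4) · μ(572/4) = 3 · 1 = 3
  d = 11: d(11) · μ(572/11) = 2 · 0 = 0
  d = 13: d(13) · μ(572/13) = 2 · 0 = 0
  d = 22: d(22) · μ(572/22) = 4 · 1 = 4
  d = 26: d(26) · μ(572/26) = 4 · 1 = 4
  d = 44: d(44) · μ(572/44) = 6 · -1 = -6
  d = 52: d(52) · μ(572/52) = 6 · -1 = -6
  d = 143: d(143) · μ(572/143) = 4 · 0 = 0
  d = 286: d(286) · μ(572/286) = 8 · -1 = -8
  d = 572: d(572) · μ(572/572) = 12 · 1 = 12
Summing: (d * μ)(572) = 0 + -2 + 3 + 0 + 0 + 4 + 4 + -6 + -6 + 0 + -8 + 12 = 1.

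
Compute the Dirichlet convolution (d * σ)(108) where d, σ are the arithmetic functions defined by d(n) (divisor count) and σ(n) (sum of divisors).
(d * σ)(108) = 1312

Divisors of 108: [1, 2, 3, 4, 6, 9, 12, 18, 27, 36, 54, 108]. For each d | 108:
  d = 1: d(1) · σ(108/1) = 1 · 280 = 280
  d = 2: d(2) · σ(108/2) = 2 · 120 = 240
  d = 3: d(3) · σ(108/3) = 2 · 91 = 182
  d = 4: d(4) · σ(108/4) = 3 · 40 = 120
  d = 6: d(6) · σ(108/6) = 4 · 39 = 156
  d = 9: d(9) · σ(108/9) = 3 · 28 = 84
  d = 12: d(12) · σ(108/12) = 6 · 13 = 78
  d = 18: d(18) · σ(108/18) = 6 · 12 = 72
  d = 27: d(27) · σ(108/27) = 4 · 7 = 28
  d = 36: d(36) · σ(108/36) = 9 · 4 = 36
  d = 54: d(54) · σ(108/54) = 8 · 3 = 24
  d = 108: d(108) · σ(108/108) = 12 · 1 = 12
Summing: (d * σ)(108) = 280 + 240 + 182 + 120 + 156 + 84 + 78 + 72 + 28 + 36 + 24 + 12 = 1312.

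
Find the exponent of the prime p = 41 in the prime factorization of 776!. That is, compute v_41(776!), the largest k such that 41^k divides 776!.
v_41(776!) = 18

Legendre's formula: v_p(n!) = Σ_{k ≥ 1} ⌊n / p^k⌋. For p = 41, n = 776, the terms are:
  ⌊776/41^1⌋ = ⌊776/41⌋ = 18
(the next term ⌊776/41^2⌋ = 0, terminating the sum). Summing: v_41(776!) = 18 = 18.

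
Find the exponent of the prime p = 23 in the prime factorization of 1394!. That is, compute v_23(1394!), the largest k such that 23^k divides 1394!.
v_23(1394!) = 62

Legendre's formula: v_p(n!) = Σ_{k ≥ 1} ⌊n / p^k⌋. For p = 23, n = 1394, the terms are:
  ⌊1394/23^1⌋ = ⌊1394/23⌋ = 60
  ⌊1394/23^2⌋ = ⌊1394/529⌋ = 2
(the next term ⌊1394/23^3⌋ = 0, terminating the sum). Summing: v_23(1394!) = 60 + 2 = 62.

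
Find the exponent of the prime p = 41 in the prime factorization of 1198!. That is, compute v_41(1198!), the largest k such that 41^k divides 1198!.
v_41(1198!) = 29

Legendre's formula: v_p(n!) = Σ_{k ≥ 1} ⌊n / p^k⌋. For p = 41, n = 1198, the terms are:
  ⌊1198/41^1⌋ = ⌊1198/41⌋ = 29
(the next term ⌊1198/41^2⌋ = 0, terminating the sum). Summing: v_41(1198!) = 29 = 29.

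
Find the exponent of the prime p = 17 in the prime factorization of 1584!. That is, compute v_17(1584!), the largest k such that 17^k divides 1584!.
v_17(1584!) = 98

Legendre's formula: v_p(n!) = Σ_{k ≥ 1} ⌊n / p^k⌋. For p = 17, n = 1584, the terms are:
  ⌊1584/17^1⌋ = ⌊1584/17⌋ = 93
  ⌊1584/17^2⌋ = ⌊1584/289⌋ = 5
(the next term ⌊1584/17^3⌋ = 0, terminating the sum). Summing: v_17(1584!) = 93 + 5 = 98.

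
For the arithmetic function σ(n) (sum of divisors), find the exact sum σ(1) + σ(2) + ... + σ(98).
Σ_{n ≤ 98} σ(n) = 7926

Compute σ(n) for each 1 ≤ n ≤ 98: σ(1) = 1, σ(2) = 3, σ(3) = 4, σ(4) = 7, σ(5) = 6, σ(6) = 12, σ(7) = 8, σ(8) = 15, σ(9) = 13, σ(10) = 18, σ(11) = 12, σ(12) = 28, σ(13) = 14, σ(14) = 24, σ(15) = 24, σ(16) = 31, σ(17) = 18, σ(18) = 39, σ(19) = 20, σ(20) = 42, σ(21) = 32, σ(22) = 36, σ(23) = 24, σ(24) = 60, σ(25) = 31, σ(26) = 42, σ(27) = 40, σ(28) = 56, σ(29) = 30, σ(30) = 72, σ(31) = 32, σ(32) = 63, σ(33) = 48, σ(34) = 54, σ(35) = 48, σ(36) = 91, σ(37) = 38, σ(38) = 60, σ(39) = 56, σ(40) = 90, σ(41) = 42, σ(42) = 96, σ(43) = 44, σ(44) = 84, σ(45) = 78, σ(46) = 72, σ(47) = 48, σ(48) = 124, σ(49) = 57, σ(50) = 93, σ(51) = 72, σ(52) = 98, σ(53) = 54, σ(54) = 120, σ(55) = 72, σ(56) = 120, σ(57) = 80, σ(58) = 90, σ(59) = 60, σ(60) = 168, σ(61) = 62, σ(62) = 96, σ(63) = 104, σ(64) = 127, σ(65) = 84, σ(66) = 144, σ(67) = 68, σ(68) = 126, σ(69) = 96, σ(70) = 144, σ(71) = 72, σ(72) = 195, σ(73) = 74, σ(74) = 114, σ(75) = 124, σ(76) = 140, σ(77) = 96, σ(78) = 168, σ(79) = 80, σ(80) = 186, σ(81) = 121, σ(82) = 126, σ(83) = 84, σ(84) = 224, σ(85) = 108, σ(86) = 132, σ(87) = 120, σ(88) = 180, σ(89) = 90, σ(90) = 234, σ(91) = 112, σ(92) = 168, σ(93) = 128, σ(94) = 144, σ(95) = 120, σ(96) = 252, σ(97) = 98, σ(98) = 171. Summing all 98 values: 7926. (Average order: Σ_{n ≤ x} σ(n) ~ (π²/12) x². For x = 98, (π²/12)·98² ≈ 7898.97.)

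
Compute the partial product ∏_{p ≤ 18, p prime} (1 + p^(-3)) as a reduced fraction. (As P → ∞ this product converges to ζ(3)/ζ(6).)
∏ = 163156871808/138140663375

The primes p ≤ 18 are [2, 3, 5, 7, 11, 13, 17]. For each, (1 + 1/p^3) = (p^3 + 1)/p^3. Multiplying these fractions over p ∈ [2, 3, 5, 7, 11, 13, 17] gives 163156871808/138140663375. (In the limit P → ∞ this tends to ζ(3)/ζ(6).)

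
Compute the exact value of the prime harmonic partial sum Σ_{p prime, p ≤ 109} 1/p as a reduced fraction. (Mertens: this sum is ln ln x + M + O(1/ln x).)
Σ 1/p = 514977313070181206962860776592994315598662571/279734996817854936178276161872067809674997230

π(109) = 29, so the primes ≤ 109 are [2, 3, 5, 7, 11, 13, 17, 19, 23, 29, 31, 37, 41, 43, 47, 53, 59, 61, 67, 71, 73, 79, 83, 89, 97, 101, 103, 107, 109]. Summing 1/p over these primes: 514977313070181206962860776592994315598662571/279734996817854936178276161872067809674997230 ≈ 1.8409. Mertens estimate ln ln(109) + 0.2615 ≈ 1.8072.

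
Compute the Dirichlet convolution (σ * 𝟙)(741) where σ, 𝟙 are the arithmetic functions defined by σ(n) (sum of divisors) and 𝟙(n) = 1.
(σ * 𝟙)(741) = 1575

Divisors of 741: [1, 3, 13, 19, 39, 57, 247, 741]. For each d | 741:
  d = 1: σ(1) · 𝟙(741/1) = 1 · 1 = 1
  d = 3: σ(3) · 𝟙(741/3) = 4 · 1 = 4
  d = 13: σ(13) · 𝟙(741/13) = 14 · 1 = 14
  d = 19: σ(19) · 𝟙(741/19) = 20 · 1 = 20
  d = 39: σ(39) · 𝟙(741/39) = 56 · 1 = 56
  d = 57: σ(57) · 𝟙(741/57) = 80 · 1 = 80
  d = 247: σ(247) · 𝟙(741/247) = 280 · 1 = 280
  d = 741: σ(741) · 𝟙(741/741) = 1120 · 1 = 1120
Summing: (σ * 𝟙)(741) = 1 + 4 + 14 + 20 + 56 + 80 + 280 + 1120 = 1575.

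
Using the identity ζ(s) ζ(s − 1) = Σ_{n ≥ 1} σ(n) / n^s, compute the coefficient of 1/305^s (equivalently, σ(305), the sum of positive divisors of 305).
σ(305) = 372

In the product (Σ m^0/m^s)(Σ k / k^s) = Σ (Σ_{d | n} d) / n^s, the coefficient of 1/n^s is σ(n) = Σ_{d | n} d. For n = 305, divisors are [1, 5, 61, 305]; summing: σ(305) = 372.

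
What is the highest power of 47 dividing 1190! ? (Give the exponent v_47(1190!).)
v_47(1190!) = 25

Legendre's formula: v_p(n!) = Σ_{k ≥ 1} ⌊n / p^k⌋. For p = 47, n = 1190, the terms are:
  ⌊1190/47^1⌋ = ⌊1190/47⌋ = 25
(the next term ⌊1190/47^2⌋ = 0, terminating the sum). Summing: v_47(1190!) = 25 = 25.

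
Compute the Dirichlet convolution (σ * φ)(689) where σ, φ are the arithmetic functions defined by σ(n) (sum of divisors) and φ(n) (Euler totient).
(σ * φ)(689) = 2756

Divisors of 689: [1, 13, 53, 689]. For each d | 689:
  d = 1: σ(1) · φ(689/1) = 1 · 624 = 624
  d = 13: σ(13) · φ(689/13) = 14 · 52 = 728
  d = 53: σ(53) · φ(689/53) = 54 · 12 = 648
  d = 689: σ(689) · φ(689/689) = 756 · 1 = 756
Summing: (σ * φ)(689) = 624 + 728 + 648 + 756 = 2756.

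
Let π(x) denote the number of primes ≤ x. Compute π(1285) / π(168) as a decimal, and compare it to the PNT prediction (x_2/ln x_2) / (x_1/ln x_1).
π(1285)/π(168) = 208/39 ≈ 5.3333;  PNT prediction ≈ 5.4749.

π(168) = 39 and π(1285) = 208, so π(1285)/π(168) ≈ 5.3333. The PNT-predicted ratio is (1285/ln(1285)) / (168/ln(168)) ≈ 5.4749. The two agree to within a few percent, as expected.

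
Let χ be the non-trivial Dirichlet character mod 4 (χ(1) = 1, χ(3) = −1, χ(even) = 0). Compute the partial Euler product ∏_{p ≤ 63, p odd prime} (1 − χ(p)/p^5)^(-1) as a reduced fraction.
∏ = 478212334295798677259125227573990358291095208018494528428976877948999059062284551009530475199/480056794509206891424767146601704797711651986953735424570384919662551238689346859653136384000

The odd primes p ≤ 63 are [3, 5, 7, 11, 13, 17, 19, 23, 29, 31, 37, 41, 43, 47, 53, 59, 61]. For each, χ(p) = 1 if p ≡ 1 mod 4, χ(p) = −1 if p ≡ 3 mod 4. Taking (1 − χ(p)/p^5)^(-1) = p^5/(p^5 − χ(p)): (1 − (-1)/3^5)^(-1) · (1 − (1)/5^5)^(-1) · (1 − (-1)/7^5)^(-1) · (1 − (-1)/11^5)^(-1) · (1 − (1)/13^5)^(-1) · (1 − (1)/17^5)^(-1) · (1 − (-1)/19^5)^(-1) · (1 − (-1)/23^5)^(-1) · (1 − (1)/29^5)^(-1) · (1 − (-1)/31^5)^(-1) · (1 − (1)/37^5)^(-1) · (1 − (1)/41^5)^(-1) · (1 − (-1)/43^5)^(-1) · (1 − (-1)/47^5)^(-1) · (1 − (1)/53^5)^(-1) · (1 − (-1)/59^5)^(-1) · (1 − (1)/61^5)^(-1) = 478212334295798677259125227573990358291095208018494528428976877948999059062284551009530475199/480056794509206891424767146601704797711651986953735424570384919662551238689346859653136384000.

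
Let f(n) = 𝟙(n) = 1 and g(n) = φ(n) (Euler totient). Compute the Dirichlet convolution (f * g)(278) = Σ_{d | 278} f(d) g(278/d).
(𝟙 * φ)(278) = 278

Divisors of 278: [1, 2, 139, 278]. For each d | 278:
  d = 1: 𝟙(1) · φ(278/1) = 1 · 138 = 138
  d = 2: 𝟙(2) · φ(278/2) = 1 · 138 = 138
  d = 139: 𝟙(139) · φ(278/139) = 1 · 1 = 1
  d = 278: 𝟙(278) · φ(278/278) = 1 · 1 = 1
Summing: (𝟙 * φ)(278) = 138 + 138 + 1 + 1 = 278.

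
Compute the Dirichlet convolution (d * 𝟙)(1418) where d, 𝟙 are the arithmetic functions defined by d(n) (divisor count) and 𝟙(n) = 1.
(d * 𝟙)(1418) = 9

Divisors of 1418: [1, 2, 709, 1418]. For each d | 1418:
  d = 1: d(1) · 𝟙(1418/1) = 1 · 1 = 1
  d = 2: d(2) · 𝟙(1418/2) = 2 · 1 = 2
  d = 709: d(709) · 𝟙(1418/709) = 2 · 1 = 2
  d = 1418: d(1418) · 𝟙(1418/1418) = 4 · 1 = 4
Summing: (d * 𝟙)(1418) = 1 + 2 + 2 + 4 = 9.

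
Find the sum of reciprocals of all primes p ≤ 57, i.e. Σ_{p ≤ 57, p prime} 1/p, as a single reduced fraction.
Σ 1/p = 54766551458687142251/32589158477190044730

π(57) = 16, so the primes ≤ 57 are [2, 3, 5, 7, 11, 13, 17, 19, 23, 29, 31, 37, 41, 43, 47, 53]. Summing 1/p over these primes: 54766551458687142251/32589158477190044730 ≈ 1.6805. Mertens estimate ln ln(57) + 0.2615 ≈ 1.6585.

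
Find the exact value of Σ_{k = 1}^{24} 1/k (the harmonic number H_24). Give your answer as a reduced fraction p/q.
H_24 = 1347822955/356948592

Direct summation: H_24 = 1 + 1/2 + ... + 1/24. The least common denominator is lcm(1, ..., 24) = 5354228880; over this denominator the numerator is 5354228880 + 2677114440 + 1784742960 + 1338557220 + 1070845776 + 892371480 + 764889840 + 669278610 + 594914320 + 535422888 + 486748080 + 446185740 + 411863760 + 382444920 + 356948592 + 334639305 + 314954640 + 297457160 + 281801520 + 267711444 + 254963280 + 243374040 + 232792560 + 223092870 = 20217344325, so H_24 = 20217344325/5354228880; reducing by gcd(20217344325, 5354228880) = 15 gives 1347822955/356948592 ≈ 3.77596. (The PNT-adjacent estimate ln(24) + γ ≈ 3.75527 matches within O(1/n).)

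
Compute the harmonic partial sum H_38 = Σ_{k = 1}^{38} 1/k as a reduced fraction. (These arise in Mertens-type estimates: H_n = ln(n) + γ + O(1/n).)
H_38 = 2053580969474233/485721041551200

Direct summation: H_38 = 1 + 1/2 + ... + 1/38. The least common denominator is lcm(1, ..., 38) = 5342931457063200; over this denominator the numerator is 5342931457063200 + 2671465728531600 + 1780977152354400 + 1335732864265800 + 1068586291412640 + 890488576177200 + 763275922437600 + 667866432132900 + 593659050784800 + 534293145706320 + 485721041551200 + 445244288088600 + 410994727466400 + 381637961218800 + 356195430470880 + 333933216066450 + 314290085709600 + 296829525392400 + 281206918792800 + 267146572853160 + 254425307479200 + 242860520775600 + 232301367698400 + 222622144044300 + 213717258282528 + 205497363733200 + 197886350261600 + 190818980609400 + 184239015760800 + 178097715235440 + 172352627647200 + 166966608033225 + 161907013850400 + 157145042854800 + 152655184487520 + 148414762696200 + 144403552893600 + 140603459396400 = 22589390664216563, so H_38 = 22589390664216563/5342931457063200; reducing by gcd(22589390664216563, 5342931457063200) = 11 gives 2053580969474233/485721041551200 ≈ 4.22790. (The PNT-adjacent estimate ln(38) + γ ≈ 4.21480 matches within O(1/n).)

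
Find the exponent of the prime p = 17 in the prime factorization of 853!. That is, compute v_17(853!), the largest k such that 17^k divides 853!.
v_17(853!) = 52

Legendre's formula: v_p(n!) = Σ_{k ≥ 1} ⌊n / p^k⌋. For p = 17, n = 853, the terms are:
  ⌊853/17^1⌋ = ⌊853/17⌋ = 50
  ⌊853/17^2⌋ = ⌊853/289⌋ = 2
(the next term ⌊853/17^3⌋ = 0, terminating the sum). Summing: v_17(853!) = 50 + 2 = 52.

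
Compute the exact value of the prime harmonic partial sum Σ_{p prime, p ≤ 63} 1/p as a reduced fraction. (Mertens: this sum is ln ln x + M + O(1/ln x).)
Σ 1/p = 201015517717077830328949/117288381359406970983270

π(63) = 18, so the primes ≤ 63 are [2, 3, 5, 7, 11, 13, 17, 19, 23, 29, 31, 37, 41, 43, 47, 53, 59, 61]. Summing 1/p over these primes: 201015517717077830328949/117288381359406970983270 ≈ 1.7139. Mertens estimate ln ln(63) + 0.2615 ≈ 1.6829.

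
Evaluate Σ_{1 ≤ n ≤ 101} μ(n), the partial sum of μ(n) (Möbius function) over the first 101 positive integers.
Σ_{n ≤ 101} μ(n) = 0

Compute μ(n) for each 1 ≤ n ≤ 101: μ(1) = 1, μ(2) = -1, μ(3) = -1, μ(4) = 0, μ(5) = -1, μ(6) = 1, μ(7) = -1, μ(8) = 0, μ(9) = 0, μ(10) = 1, μ(11) = -1, μ(12) = 0, μ(13) = -1, μ(14) = 1, μ(15) = 1, μ(16) = 0, μ(17) = -1, μ(18) = 0, μ(19) = -1, μ(20) = 0, μ(21) = 1, μ(22) = 1, μ(23) = -1, μ(24) = 0, μ(25) = 0, μ(26) = 1, μ(27) = 0, μ(28) = 0, μ(29) = -1, μ(30) = -1, μ(31) = -1, μ(32) = 0, μ(33) = 1, μ(34) = 1, μ(35) = 1, μ(36) = 0, μ(37) = -1, μ(38) = 1, μ(39) = 1, μ(40) = 0, μ(41) = -1, μ(42) = -1, μ(43) = -1, μ(44) = 0, μ(45) = 0, μ(46) = 1, μ(47) = -1, μ(48) = 0, μ(49) = 0, μ(50) = 0, μ(51) = 1, μ(52) = 0, μ(53) = -1, μ(54) = 0, μ(55) = 1, μ(56) = 0, μ(57) = 1, μ(58) = 1, μ(59) = -1, μ(60) = 0, μ(61) = -1, μ(62) = 1, μ(63) = 0, μ(64) = 0, μ(65) = 1, μ(66) = -1, μ(67) = -1, μ(68) = 0, μ(69) = 1, μ(70) = -1, μ(71) = -1, μ(72) = 0, μ(73) = -1, μ(74) = 1, μ(75) = 0, μ(76) = 0, μ(77) = 1, μ(78) = -1, μ(79) = -1, μ(80) = 0, μ(81) = 0, μ(82) = 1, μ(83) = -1, μ(84) = 0, μ(85) = 1, μ(86) = 1, μ(87) = 1, μ(88) = 0, μ(89) = -1, μ(90) = 0, μ(91) = 1, μ(92) = 0, μ(93) = 1, μ(94) = 1, μ(95) = 1, μ(96) = 0, μ(97) = -1, μ(98) = 0, μ(99) = 0, μ(100) = 0, μ(101) = -1. Summing all 101 values: 0. (Mertens function M(x) = Σ_{n ≤ x} μ(n); on average M(x) should be small (PNT ⟺ M(x) = o(x)).)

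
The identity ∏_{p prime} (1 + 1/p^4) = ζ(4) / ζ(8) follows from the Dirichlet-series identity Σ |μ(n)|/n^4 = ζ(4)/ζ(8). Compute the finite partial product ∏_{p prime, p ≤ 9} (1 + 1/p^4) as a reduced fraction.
∏ = 262011361/243101250

The primes p ≤ 9 are [2, 3, 5, 7]. For each, (1 + 1/p^4) = (p^4 + 1)/p^4. Multiplying these fractions over p ∈ [2, 3, 5, 7] gives 262011361/243101250. (In the limit P → ∞ this tends to ζ(4)/ζ(8).)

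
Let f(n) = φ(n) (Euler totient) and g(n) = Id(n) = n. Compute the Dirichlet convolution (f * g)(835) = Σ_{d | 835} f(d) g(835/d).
(φ * Id)(835) = 2997

Divisors of 835: [1, 5, 167, 835]. For each d | 835:
  d = 1: φ(1) · Id(835/1) = 1 · 835 = 835
  d = 5: φ(5) · Id(835/5) = 4 · 167 = 668
  d = 167: φ(167) · Id(835/167) = 166 · 5 = 830
  d = 835: φ(835) · Id(835/835) = 664 · 1 = 664
Summing: (φ * Id)(835) = 835 + 668 + 830 + 664 = 2997.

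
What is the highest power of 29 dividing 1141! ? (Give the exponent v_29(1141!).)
v_29(1141!) = 40

Legendre's formula: v_p(n!) = Σ_{k ≥ 1} ⌊n / p^k⌋. For p = 29, n = 1141, the terms are:
  ⌊1141/29^1⌋ = ⌊1141/29⌋ = 39
  ⌊1141/29^2⌋ = ⌊1141/841⌋ = 1
(the next term ⌊1141/29^3⌋ = 0, terminating the sum). Summing: v_29(1141!) = 39 + 1 = 40.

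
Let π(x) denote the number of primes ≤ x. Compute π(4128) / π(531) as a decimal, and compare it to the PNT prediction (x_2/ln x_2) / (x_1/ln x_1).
π(4128)/π(531) = 567/99 ≈ 5.7273;  PNT prediction ≈ 5.8591.

π(531) = 99 and π(4128) = 567, so π(4128)/π(531) ≈ 5.7273. The PNT-predicted ratio is (4128/ln(4128)) / (531/ln(531)) ≈ 5.8591. The two agree to within a few percent, as expected.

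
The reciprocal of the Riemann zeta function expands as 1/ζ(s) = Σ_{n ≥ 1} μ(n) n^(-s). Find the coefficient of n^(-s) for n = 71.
μ(71) = -1

Factor n = 71 = 71. μ(n) = 0 if any exponent ≥ 2 (not squarefree); otherwise μ(n) = (−1)^{ω(n)} where ω(n) is the number of distinct prime factors. Applying: μ(71) = -1.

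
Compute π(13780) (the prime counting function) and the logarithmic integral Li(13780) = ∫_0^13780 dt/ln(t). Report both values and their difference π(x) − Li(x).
π(13780) = 1629;  Li(13780) ≈ 1649.20;  π(x) − Li(x) ≈ -20.20.

Direct count of primes ≤ 13780 gives π(13780) = 1629. Numerical evaluation of the logarithmic integral gives Li(13780) ≈ 1649.20. The difference π(x) − Li(x) ≈ -20.20 is typically negative for small/moderate x (Li(x) overestimates), though Littlewood's theorem shows this sign changes infinitely often.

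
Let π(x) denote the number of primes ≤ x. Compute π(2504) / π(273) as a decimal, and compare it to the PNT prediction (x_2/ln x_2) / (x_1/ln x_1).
π(2504)/π(273) = 368/58 ≈ 6.3448;  PNT prediction ≈ 6.5747.

π(273) = 58 and π(2504) = 368, so π(2504)/π(273) ≈ 6.3448. The PNT-predicted ratio is (2504/ln(2504)) / (273/ln(273)) ≈ 6.5747. The two agree to within a few percent, as expected.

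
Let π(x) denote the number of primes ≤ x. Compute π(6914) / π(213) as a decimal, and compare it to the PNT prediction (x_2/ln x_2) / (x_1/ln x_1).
π(6914)/π(213) = 889/47 ≈ 18.9149;  PNT prediction ≈ 19.6835.

π(213) = 47 and π(6914) = 889, so π(6914)/π(213) ≈ 18.9149. The PNT-predicted ratio is (6914/ln(6914)) / (213/ln(213)) ≈ 19.6835. The two agree to within a few percent, as expected.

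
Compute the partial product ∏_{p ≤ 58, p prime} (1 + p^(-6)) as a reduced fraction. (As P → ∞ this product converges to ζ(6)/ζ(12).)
∏ = 360549358903447598496102606972302575686854635195266223026920975630213276302501208168000000/354490140797970318435085924328566932610522860437094896232244152761372626351680260596056897

The primes p ≤ 58 are [2, 3, 5, 7, 11, 13, 17, 19, 23, 29, 31, 37, 41, 43, 47, 53]. For each, (1 + 1/p^6) = (p^6 + 1)/p^6. Multiplying these fractions over p ∈ [2, 3, 5, 7, 11, 13, 17, 19, 23, 29, 31, 37, 41, 43, 47, 53] gives 360549358903447598496102606972302575686854635195266223026920975630213276302501208168000000/354490140797970318435085924328566932610522860437094896232244152761372626351680260596056897. (In the limit P → ∞ this tends to ζ(6)/ζ(12).)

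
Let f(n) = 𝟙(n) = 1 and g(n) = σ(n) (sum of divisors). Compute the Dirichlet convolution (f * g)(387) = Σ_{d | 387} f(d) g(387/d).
(𝟙 * σ)(387) = 810

Divisors of 387: [1, 3, 9, 43, 129, 387]. For each d | 387:
  d = 1: 𝟙(1) · σ(387/1) = 1 · 572 = 572
  d = 3: 𝟙(3) · σ(387/3) = 1 · 176 = 176
  d = 9: 𝟙(9) · σ(387/9) = 1 · 44 = 44
  d = 43: 𝟙(43) · σ(387/43) = 1 · 13 = 13
  d = 129: 𝟙(129) · σ(387/129) = 1 · 4 = 4
  d = 387: 𝟙(387) · σ(387/387) = 1 · 1 = 1
Summing: (𝟙 * σ)(387) = 572 + 176 + 44 + 13 + 4 + 1 = 810.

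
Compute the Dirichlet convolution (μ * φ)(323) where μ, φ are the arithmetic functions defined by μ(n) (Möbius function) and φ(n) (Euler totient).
(μ * φ)(323) = 255

Divisors of 323: [1, 17, 19, 323]. For each d | 323:
  d = 1: μ(1) · φ(323/1) = 1 · 288 = 288
  d = 17: μ(17) · φ(323/17) = -1 · 18 = -18
  d = 19: μ(19) · φ(323/19) = -1 · 16 = -16
  d = 323: μ(323) · φ(323/323) = 1 · 1 = 1
Summing: (μ * φ)(323) = 288 + -18 + -16 + 1 = 255.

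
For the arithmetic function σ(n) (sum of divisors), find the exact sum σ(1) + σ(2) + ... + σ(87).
Σ_{n ≤ 87} σ(n) = 6229

Compute σ(n) for each 1 ≤ n ≤ 87: σ(1) = 1, σ(2) = 3, σ(3) = 4, σ(4) = 7, σ(5) = 6, σ(6) = 12, σ(7) = 8, σ(8) = 15, σ(9) = 13, σ(10) = 18, σ(11) = 12, σ(12) = 28, σ(13) = 14, σ(14) = 24, σ(15) = 24, σ(16) = 31, σ(17) = 18, σ(18) = 39, σ(19) = 20, σ(20) = 42, σ(21) = 32, σ(22) = 36, σ(23) = 24, σ(24) = 60, σ(25) = 31, σ(26) = 42, σ(27) = 40, σ(28) = 56, σ(29) = 30, σ(30) = 72, σ(31) = 32, σ(32) = 63, σ(33) = 48, σ(34) = 54, σ(35) = 48, σ(36) = 91, σ(37) = 38, σ(38) = 60, σ(39) = 56, σ(40) = 90, σ(41) = 42, σ(42) = 96, σ(43) = 44, σ(44) = 84, σ(45) = 78, σ(46) = 72, σ(47) = 48, σ(48) = 124, σ(49) = 57, σ(50) = 93, σ(51) = 72, σ(52) = 98, σ(53) = 54, σ(54) = 120, σ(55) = 72, σ(56) = 120, σ(57) = 80, σ(58) = 90, σ(59) = 60, σ(60) = 168, σ(61) = 62, σ(62) = 96, σ(63) = 104, σ(64) = 127, σ(65) = 84, σ(66) = 144, σ(67) = 68, σ(68) = 126, σ(69) = 96, σ(70) = 144, σ(71) = 72, σ(72) = 195, σ(73) = 74, σ(74) = 114, σ(75) = 124, σ(76) = 140, σ(77) = 96, σ(78) = 168, σ(79) = 80, σ(80) = 186, σ(81) = 121, σ(82) = 126, σ(83) = 84, σ(84) = 224, σ(85) = 108, σ(86) = 132, σ(87) = 120. Summing all 87 values: 6229. (Average order: Σ_{n ≤ x} σ(n) ~ (π²/12) x². For x = 87, (π²/12)·87² ≈ 6225.25.)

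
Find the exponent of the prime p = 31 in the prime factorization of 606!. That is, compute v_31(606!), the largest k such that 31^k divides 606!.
v_31(606!) = 19

Legendre's formula: v_p(n!) = Σ_{k ≥ 1} ⌊n / p^k⌋. For p = 31, n = 606, the terms are:
  ⌊606/31^1⌋ = ⌊606/31⌋ = 19
(the next term ⌊606/31^2⌋ = 0, terminating the sum). Summing: v_31(606!) = 19 = 19.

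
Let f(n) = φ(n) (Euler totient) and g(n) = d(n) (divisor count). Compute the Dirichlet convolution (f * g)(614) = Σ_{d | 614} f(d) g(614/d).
(φ * d)(614) = 924

Divisors of 614: [1, 2, 307, 614]. For each d | 614:
  d = 1: φ(1) · d(614/1) = 1 · 4 = 4
  d = 2: φ(2) · d(614/2) = 1 · 2 = 2
  d = 307: φ(307) · d(614/307) = 306 · 2 = 612
  d = 614: φ(614) · d(614/614) = 306 · 1 = 306
Summing: (φ * d)(614) = 4 + 2 + 612 + 306 = 924.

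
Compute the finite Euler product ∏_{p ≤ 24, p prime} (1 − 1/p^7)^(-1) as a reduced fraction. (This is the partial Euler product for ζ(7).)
∏ = 48232764637425582400715871008195503014129789903328125/47833390398549347808770198286798982719063238904795968

The primes p ≤ 24 are [2, 3, 5, 7, 11, 13, 17, 19, 23]. For each prime, (1 − 1/p^7)^(-1) = p^7 / (p^7 − 1). The product is (1 − 1/2^7)^(-1), (1 − 1/3^7)^(-1), (1 − 1/5^7)^(-1), (1 − 1/7^7)^(-1), (1 − 1/11^7)^(-1), (1 − 1/13^7)^(-1), (1 − 1/17^7)^(-1), (1 − 1/19^7)^(-1), (1 − 1/23^7)^(-1) = ∏ p^7 / (p^7 − 1) = 48232764637425582400715871008195503014129789903328125/47833390398549347808770198286798982719063238904795968.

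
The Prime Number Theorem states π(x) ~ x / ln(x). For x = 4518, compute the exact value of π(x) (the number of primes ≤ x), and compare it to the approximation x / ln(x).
π(4518) = 613;  x/ln(x) ≈ 536.85;  relative error ≈ 12.42%.

Directly count primes up to 4518: π(4518) = 613. The PNT approximation gives 4518/ln(4518) ≈ 4518/8.41582 ≈ 536.85. Relative error (π(x) − x/ln(x)) / π(x) ≈ 12.42%; the approximation is known to undercount slightly (Li(x) is a better estimate).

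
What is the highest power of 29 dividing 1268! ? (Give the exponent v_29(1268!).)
v_29(1268!) = 44

Legendre's formula: v_p(n!) = Σ_{k ≥ 1} ⌊n / p^k⌋. For p = 29, n = 1268, the terms are:
  ⌊1268/29^1⌋ = ⌊1268/29⌋ = 43
  ⌊1268/29^2⌋ = ⌊1268/841⌋ = 1
(the next term ⌊1268/29^3⌋ = 0, terminating the sum). Summing: v_29(1268!) = 43 + 1 = 44.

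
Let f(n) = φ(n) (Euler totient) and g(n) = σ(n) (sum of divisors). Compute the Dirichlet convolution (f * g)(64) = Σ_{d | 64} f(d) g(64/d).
(φ * σ)(64) = 448

Divisors of 64: [1, 2, 4, 8, 16, 32, 64]. For each d | 64:
  d = 1: φ(1) · σ(64/1) = 1 · 127 = 127
  d = 2: φ(2) · σ(64/2) = 1 · 63 = 63
  d = 4: φ(4) · σ(64/4) = 2 · 31 = 62
  d = 8: φ(8) · σ(64/8) = 4 · 15 = 60
  d = 16: φ(16) · σ(64/16) = 8 · 7 = 56
  d = 32: φ(32) · σ(64/32) = 16 · 3 = 48
  d = 64: φ(64) · σ(64/64) = 32 · 1 = 32
Summing: (φ * σ)(64) = 127 + 63 + 62 + 60 + 56 + 48 + 32 = 448.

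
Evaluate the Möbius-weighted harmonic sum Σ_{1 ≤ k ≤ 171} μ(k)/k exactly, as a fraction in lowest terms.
Σ μ(k)/k = 976794744883260874795165001864511964953389627727401386703595517/962947420735983927056946215901134429196419130606213075415963491270

Values of μ(k) for 1 ≤ k ≤ 171: μ(1) = 1, μ(2) = -1, μ(3) = -1, μ(5) = -1, μ(6) = 1, μ(7) = -1, μ(10) = 1, μ(11) = -1, μ(13) = -1, μ(14) = 1, μ(15) = 1, μ(17) = -1, μ(19) = -1, μ(21) = 1, μ(22) = 1, μ(23) = -1, μ(26) = 1, μ(29) = -1, μ(30) = -1, μ(31) = -1, μ(33) = 1, μ(34) = 1, μ(35) = 1, μ(37) = -1, μ(38) = 1, μ(39) = 1, μ(41) = -1, μ(42) = -1, μ(43) = -1, μ(46) = 1, μ(47) = -1, μ(51) = 1, μ(53) = -1, μ(55) = 1, μ(57) = 1, μ(58) = 1, μ(59) = -1, μ(61) = -1, μ(62) = 1, μ(65) = 1, μ(66) = -1, μ(67) = -1, μ(69) = 1, μ(70) = -1, μ(71) = -1, μ(73) = -1, μ(74) = 1, μ(77) = 1, μ(78) = -1, μ(79) = -1, μ(82) = 1, μ(83) = -1, μ(85) = 1, μ(86) = 1, μ(87) = 1, μ(89) = -1, μ(91) = 1, μ(93) = 1, μ(94) = 1, μ(95) = 1, μ(97) = -1, μ(101) = -1, μ(102) = -1, μ(103) = -1, μ(105) = -1, μ(106) = 1, μ(107) = -1, μ(109) = -1, μ(110) = -1, μ(111) = 1, μ(113) = -1, μ(114) = -1, μ(115) = 1, μ(118) = 1, μ(119) = 1, μ(122) = 1, μ(123) = 1, μ(127) = -1, μ(129) = 1, μ(130) = -1, μ(131) = -1, μ(133) = 1, μ(134) = 1, μ(137) = -1, μ(138) = -1, μ(139) = -1, μ(141) = 1, μ(142) = 1, μ(143) = 1, μ(145) = 1, μ(146) = 1, μ(149) = -1, μ(151) = -1, μ(154) = -1, μ(155) = 1, μ(157) = -1, μ(158) = 1, μ(159) = 1, μ(161) = 1, μ(163) = -1, μ(165) = -1, μ(166) = 1, μ(167) = -1, μ(170) = -1, with μ = 0 on non-squarefree integers. Summing μ(k)/k for k where μ(k) ≠ 0 gives 976794744883260874795165001864511964953389627727401386703595517/962947420735983927056946215901134429196419130606213075415963491270 ≈ 0.0010. (PNT ⟺ this sum → 0 as n → ∞.)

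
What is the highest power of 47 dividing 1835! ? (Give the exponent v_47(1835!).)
v_47(1835!) = 39

Legendre's formula: v_p(n!) = Σ_{k ≥ 1} ⌊n / p^k⌋. For p = 47, n = 1835, the terms are:
  ⌊1835/47^1⌋ = ⌊1835/47⌋ = 39
(the next term ⌊1835/47^2⌋ = 0, terminating the sum). Summing: v_47(1835!) = 39 = 39.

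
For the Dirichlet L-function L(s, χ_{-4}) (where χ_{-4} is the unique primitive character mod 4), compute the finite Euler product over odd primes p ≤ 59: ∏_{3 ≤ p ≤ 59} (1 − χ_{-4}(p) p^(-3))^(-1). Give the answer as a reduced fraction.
∏ = 33892950142980005397598438491456695728452775811/34979163586504081013297614880240795412263337984

The odd primes p ≤ 59 are [3, 5, 7, 11, 13, 17, 19, 23, 29, 31, 37, 41, 43, 47, 53, 59]. For each, χ(p) = 1 if p ≡ 1 mod 4, χ(p) = −1 if p ≡ 3 mod 4. Taking (1 − χ(p)/p^3)^(-1) = p^3/(p^3 − χ(p)): (1 − (-1)/3^3)^(-1) · (1 − (1)/5^3)^(-1) · (1 − (-1)/7^3)^(-1) · (1 − (-1)/11^3)^(-1) · (1 − (1)/13^3)^(-1) · (1 − (1)/17^3)^(-1) · (1 − (-1)/19^3)^(-1) · (1 − (-1)/23^3)^(-1) · (1 − (1)/29^3)^(-1) · (1 − (-1)/31^3)^(-1) · (1 − (1)/37^3)^(-1) · (1 − (1)/41^3)^(-1) · (1 − (-1)/43^3)^(-1) · (1 − (-1)/47^3)^(-1) · (1 − (1)/53^3)^(-1) · (1 − (-1)/59^3)^(-1) = 33892950142980005397598438491456695728452775811/34979163586504081013297614880240795412263337984.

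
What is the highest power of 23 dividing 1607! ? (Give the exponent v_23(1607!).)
v_23(1607!) = 72

Legendre's formula: v_p(n!) = Σ_{k ≥ 1} ⌊n / p^k⌋. For p = 23, n = 1607, the terms are:
  ⌊1607/23^1⌋ = ⌊1607/23⌋ = 69
  ⌊1607/23^2⌋ = ⌊1607/529⌋ = 3
(the next term ⌊1607/23^3⌋ = 0, terminating the sum). Summing: v_23(1607!) = 69 + 3 = 72.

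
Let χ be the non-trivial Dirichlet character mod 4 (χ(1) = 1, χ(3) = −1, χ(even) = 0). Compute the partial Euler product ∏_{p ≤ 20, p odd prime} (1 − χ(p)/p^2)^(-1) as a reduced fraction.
∏ = 14933966047/16280616960

The odd primes p ≤ 20 are [3, 5, 7, 11, 13, 17, 19]. For each, χ(p) = 1 if p ≡ 1 mod 4, χ(p) = −1 if p ≡ 3 mod 4. Taking (1 − χ(p)/p^2)^(-1) = p^2/(p^2 − χ(p)): (1 − (-1)/3^2)^(-1) · (1 − (1)/5^2)^(-1) · (1 − (-1)/7^2)^(-1) · (1 − (-1)/11^2)^(-1) · (1 − (1)/13^2)^(-1) · (1 − (1)/17^2)^(-1) · (1 − (-1)/19^2)^(-1) = 14933966047/16280616960.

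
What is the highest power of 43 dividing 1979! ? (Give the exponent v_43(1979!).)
v_43(1979!) = 47

Legendre's formula: v_p(n!) = Σ_{k ≥ 1} ⌊n / p^k⌋. For p = 43, n = 1979, the terms are:
  ⌊1979/43^1⌋ = ⌊1979/43⌋ = 46
  ⌊1979/43^2⌋ = ⌊1979/1849⌋ = 1
(the next term ⌊1979/43^3⌋ = 0, terminating the sum). Summing: v_43(1979!) = 46 + 1 = 47.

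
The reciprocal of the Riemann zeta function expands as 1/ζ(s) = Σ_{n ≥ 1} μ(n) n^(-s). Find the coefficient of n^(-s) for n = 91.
μ(91) = 1

Factor n = 91 = 7 · 13. μ(n) = 0 if any exponent ≥ 2 (not squarefree); otherwise μ(n) = (−1)^{ω(n)} where ω(n) is the number of distinct prime factors. Applying: μ(91) = 1.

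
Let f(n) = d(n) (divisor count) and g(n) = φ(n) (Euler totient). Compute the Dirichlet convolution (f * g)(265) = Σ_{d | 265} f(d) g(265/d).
(d * φ)(265) = 324

Divisors of 265: [1, 5, 53, 265]. For each d | 265:
  d = 1: d(1) · φ(265/1) = 1 · 208 = 208
  d = 5: d(5) · φ(265/5) = 2 · 52 = 104
  d = 53: d(53) · φ(265/53) = 2 · 4 = 8
  d = 265: d(265) · φ(265/265) = 4 · 1 = 4
Summing: (d * φ)(265) = 208 + 104 + 8 + 4 = 324.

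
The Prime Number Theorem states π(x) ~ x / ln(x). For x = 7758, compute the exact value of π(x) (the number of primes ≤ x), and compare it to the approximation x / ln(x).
π(7758) = 984;  x/ln(x) ≈ 866.19;  relative error ≈ 11.97%.

Directly count primes up to 7758: π(7758) = 984. The PNT approximation gives 7758/ln(7758) ≈ 7758/8.95648 ≈ 866.19. Relative error (π(x) − x/ln(x)) / π(x) ≈ 11.97%; the approximation is known to undercount slightly (Li(x) is a better estimate).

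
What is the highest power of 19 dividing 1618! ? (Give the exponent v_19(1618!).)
v_19(1618!) = 89

Legendre's formula: v_p(n!) = Σ_{k ≥ 1} ⌊n / p^k⌋. For p = 19, n = 1618, the terms are:
  ⌊1618/19^1⌋ = ⌊1618/19⌋ = 85
  ⌊1618/19^2⌋ = ⌊1618/361⌋ = 4
(the next term ⌊1618/19^3⌋ = 0, terminating the sum). Summing: v_19(1618!) = 85 + 4 = 89.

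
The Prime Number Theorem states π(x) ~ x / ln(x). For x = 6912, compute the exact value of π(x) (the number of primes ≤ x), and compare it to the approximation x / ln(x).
π(6912) = 889;  x/ln(x) ≈ 781.81;  relative error ≈ 12.06%.

Directly count primes up to 6912: π(6912) = 889. The PNT approximation gives 6912/ln(6912) ≈ 6912/8.84101 ≈ 781.81. Relative error (π(x) − x/ln(x)) / π(x) ≈ 12.06%; the approximation is known to undercount slightly (Li(x) is a better estimate).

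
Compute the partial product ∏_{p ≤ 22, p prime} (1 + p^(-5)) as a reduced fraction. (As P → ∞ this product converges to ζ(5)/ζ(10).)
∏ = 405833785877367637916288/391770333462674252324875

The primes p ≤ 22 are [2, 3, 5, 7, 11, 13, 17, 19]. For each, (1 + 1/p^5) = (p^5 + 1)/p^5. Multiplying these fractions over p ∈ [2, 3, 5, 7, 11, 13, 17, 19] gives 405833785877367637916288/391770333462674252324875. (In the limit P → ∞ this tends to ζ(5)/ζ(10).)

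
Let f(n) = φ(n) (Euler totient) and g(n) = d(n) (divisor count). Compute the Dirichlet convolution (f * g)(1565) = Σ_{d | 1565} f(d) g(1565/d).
(φ * d)(1565) = 1884

Divisors of 1565: [1, 5, 313, 1565]. For each d | 1565:
  d = 1: φ(1) · d(1565/1) = 1 · 4 = 4
  d = 5: φ(5) · d(1565/5) = 4 · 2 = 8
  d = 313: φ(313) · d(1565/313) = 312 · 2 = 624
  d = 1565: φ(1565) · d(1565/1565) = 1248 · 1 = 1248
Summing: (φ * d)(1565) = 4 + 8 + 624 + 1248 = 1884.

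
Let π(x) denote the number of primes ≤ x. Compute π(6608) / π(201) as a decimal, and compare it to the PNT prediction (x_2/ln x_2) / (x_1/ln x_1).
π(6608)/π(201) = 854/46 ≈ 18.5652;  PNT prediction ≈ 19.8214.

π(201) = 46 and π(6608) = 854, so π(6608)/π(201) ≈ 18.5652. The PNT-predicted ratio is (6608/ln(6608)) / (201/ln(201)) ≈ 19.8214. The two agree to within a few percent, as expected.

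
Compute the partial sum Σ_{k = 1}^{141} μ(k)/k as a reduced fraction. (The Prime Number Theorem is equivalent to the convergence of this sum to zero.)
Σ μ(k)/k = -26068950431314638702419625135422559041799213864607621/3338215550199730022503077710549980019122111551066811030

Values of μ(k) for 1 ≤ k ≤ 141: μ(1) = 1, μ(2) = -1, μ(3) = -1, μ(5) = -1, μ(6) = 1, μ(7) = -1, μ(10) = 1, μ(11) = -1, μ(13) = -1, μ(14) = 1, μ(15) = 1, μ(17) = -1, μ(19) = -1, μ(21) = 1, μ(22) = 1, μ(23) = -1, μ(26) = 1, μ(29) = -1, μ(30) = -1, μ(31) = -1, μ(33) = 1, μ(34) = 1, μ(35) = 1, μ(37) = -1, μ(38) = 1, μ(39) = 1, μ(41) = -1, μ(42) = -1, μ(43) = -1, μ(46) = 1, μ(47) = -1, μ(51) = 1, μ(53) = -1, μ(55) = 1, μ(57) = 1, μ(58) = 1, μ(59) = -1, μ(61) = -1, μ(62) = 1, μ(65) = 1, μ(66) = -1, μ(67) = -1, μ(69) = 1, μ(70) = -1, μ(71) = -1, μ(73) = -1, μ(74) = 1, μ(77) = 1, μ(78) = -1, μ(79) = -1, μ(82) = 1, μ(83) = -1, μ(85) = 1, μ(86) = 1, μ(87) = 1, μ(89) = -1, μ(91) = 1, μ(93) = 1, μ(94) = 1, μ(95) = 1, μ(97) = -1, μ(101) = -1, μ(102) = -1, μ(103) = -1, μ(105) = -1, μ(106) = 1, μ(107) = -1, μ(109) = -1, μ(110) = -1, μ(111) = 1, μ(113) = -1, μ(114) = -1, μ(115) = 1, μ(118) = 1, μ(119) = 1, μ(122) = 1, μ(123) = 1, μ(127) = -1, μ(129) = 1, μ(130) = -1, μ(131) = -1, μ(133) = 1, μ(134) = 1, μ(137) = -1, μ(138) = -1, μ(139) = -1, μ(141) = 1, with μ = 0 on non-squarefree integers. Summing μ(k)/k for k where μ(k) ≠ 0 gives -26068950431314638702419625135422559041799213864607621/3338215550199730022503077710549980019122111551066811030 ≈ -0.0078. (PNT ⟺ this sum → 0 as n → ∞.)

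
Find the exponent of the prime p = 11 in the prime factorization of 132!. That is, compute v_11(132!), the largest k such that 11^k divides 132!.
v_11(132!) = 13

Legendre's formula: v_p(n!) = Σ_{k ≥ 1} ⌊n / p^k⌋. For p = 11, n = 132, the terms are:
  ⌊132/11^1⌋ = ⌊132/11⌋ = 12
  ⌊132/11^2⌋ = ⌊132/121⌋ = 1
(the next term ⌊132/11^3⌋ = 0, terminating the sum). Summing: v_11(132!) = 12 + 1 = 13.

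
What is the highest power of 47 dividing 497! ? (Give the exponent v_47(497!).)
v_47(497!) = 10

Legendre's formula: v_p(n!) = Σ_{k ≥ 1} ⌊n / p^k⌋. For p = 47, n = 497, the terms are:
  ⌊497/47^1⌋ = ⌊497/47⌋ = 10
(the next term ⌊497/47^2⌋ = 0, terminating the sum). Summing: v_47(497!) = 10 = 10.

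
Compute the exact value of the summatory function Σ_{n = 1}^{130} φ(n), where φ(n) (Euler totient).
Σ_{n ≤ 130} φ(n) = 5154

Compute φ(n) for each 1 ≤ n ≤ 130: φ(1) = 1, φ(2) = 1, φ(3) = 2, φ(4) = 2, φ(5) = 4, φ(6) = 2, φ(7) = 6, φ(8) = 4, φ(9) = 6, φ(10) = 4, φ(11) = 10, φ(12) = 4, φ(13) = 12, φ(14) = 6, φ(15) = 8, φ(16) = 8, φ(17) = 16, φ(18) = 6, φ(19) = 18, φ(20) = 8, φ(21) = 12, φ(22) = 10, φ(23) = 22, φ(24) = 8, φ(25) = 20, φ(26) = 12, φ(27) = 18, φ(28) = 12, φ(29) = 28, φ(30) = 8, φ(31) = 30, φ(32) = 16, φ(33) = 20, φ(34) = 16, φ(35) = 24, φ(36) = 12, φ(37) = 36, φ(38) = 18, φ(39) = 24, φ(40) = 16, φ(41) = 40, φ(42) = 12, φ(43) = 42, φ(44) = 20, φ(45) = 24, φ(46) = 22, φ(47) = 46, φ(48) = 16, φ(49) = 42, φ(50) = 20, φ(51) = 32, φ(52) = 24, φ(53) = 52, φ(54) = 18, φ(55) = 40, φ(56) = 24, φ(57) = 36, φ(58) = 28, φ(59) = 58, φ(60) = 16, φ(61) = 60, φ(62) = 30, φ(63) = 36, φ(64) = 32, φ(65) = 48, φ(66) = 20, φ(67) = 66, φ(68) = 32, φ(69) = 44, φ(70) = 24, φ(71) = 70, φ(72) = 24, φ(73) = 72, φ(74) = 36, φ(75) = 40, φ(76) = 36, φ(77) = 60, φ(78) = 24, φ(79) = 78, φ(80) = 32, φ(81) = 54, φ(82) = 40, φ(83) = 82, φ(84) = 24, φ(85) = 64, φ(86) = 42, φ(87) = 56, φ(88) = 40, φ(89) = 88, φ(90) = 24, φ(91) = 72, φ(92) = 44, φ(93) = 60, φ(94) = 46, φ(95) = 72, φ(96) = 32, φ(97) = 96, φ(98) = 42, φ(99) = 60, φ(100) = 40, φ(101) = 100, φ(102) = 32, φ(103) = 102, φ(104) = 48, φ(105) = 48, φ(106) = 52, φ(107) = 106, φ(108) = 36, φ(109) = 108, φ(110) = 40, φ(111) = 72, φ(112) = 48, φ(113) = 112, φ(114) = 36, φ(115) = 88, φ(116) = 56, φ(117) = 72, φ(118) = 58, φ(119) = 96, φ(120) = 32, φ(121) = 110, φ(122) = 60, φ(123) = 80, φ(124) = 60, φ(125) = 100, φ(126) = 36, φ(127) = 126, φ(128) = 64, φ(129) = 84, φ(130) = 48. Summing all 130 values: 5154. (Average order: Σ_{n ≤ x} φ(n) ~ (3/π²) x². For x = 130, (3/π²)·130² ≈ 5136.98.)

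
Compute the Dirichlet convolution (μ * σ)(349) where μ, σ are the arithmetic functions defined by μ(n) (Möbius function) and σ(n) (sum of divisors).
(μ * σ)(349) = 349

Divisors of 349: [1, 349]. For each d | 349:
  d = 1: μ(1) · σ(349/1) = 1 · 350 = 350
  d = 349: μ(349) · σ(349/349) = -1 · 1 = -1
Summing: (μ * σ)(349) = 350 + -1 = 349.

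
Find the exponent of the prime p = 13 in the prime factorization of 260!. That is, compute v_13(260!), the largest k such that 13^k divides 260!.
v_13(260!) = 21

Legendre's formula: v_p(n!) = Σ_{k ≥ 1} ⌊n / p^k⌋. For p = 13, n = 260, the terms are:
  ⌊260/13^1⌋ = ⌊260/13⌋ = 20
  ⌊260/13^2⌋ = ⌊260/169⌋ = 1
(the next term ⌊260/13^3⌋ = 0, terminating the sum). Summing: v_13(260!) = 20 + 1 = 21.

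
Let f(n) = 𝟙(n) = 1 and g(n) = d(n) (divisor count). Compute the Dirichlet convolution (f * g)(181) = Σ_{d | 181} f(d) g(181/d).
(𝟙 * d)(181) = 3

Divisors of 181: [1, 181]. For each d | 181:
  d = 1: 𝟙(1) · d(181/1) = 1 · 2 = 2
  d = 181: 𝟙(181) · d(181/181) = 1 · 1 = 1
Summing: (𝟙 * d)(181) = 2 + 1 = 3.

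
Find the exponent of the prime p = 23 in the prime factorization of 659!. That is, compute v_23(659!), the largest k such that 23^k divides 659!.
v_23(659!) = 29

Legendre's formula: v_p(n!) = Σ_{k ≥ 1} ⌊n / p^k⌋. For p = 23, n = 659, the terms are:
  ⌊659/23^1⌋ = ⌊659/23⌋ = 28
  ⌊659/23^2⌋ = ⌊659/529⌋ = 1
(the next term ⌊659/23^3⌋ = 0, terminating the sum). Summing: v_23(659!) = 28 + 1 = 29.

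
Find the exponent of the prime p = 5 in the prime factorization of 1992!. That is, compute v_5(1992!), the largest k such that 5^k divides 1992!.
v_5(1992!) = 495

Legendre's formula: v_p(n!) = Σ_{k ≥ 1} ⌊n / p^k⌋. For p = 5, n = 1992, the terms are:
  ⌊1992/5^1⌋ = ⌊1992/5⌋ = 398
  ⌊1992/5^2⌋ = ⌊1992/25⌋ = 79
  ⌊1992/5^3⌋ = ⌊1992/125⌋ = 15
  ⌊1992/5^4⌋ = ⌊1992/625⌋ = 3
(the next term ⌊1992/5^5⌋ = 0, terminating the sum). Summing: v_5(1992!) = 398 + 79 + 15 + 3 = 495.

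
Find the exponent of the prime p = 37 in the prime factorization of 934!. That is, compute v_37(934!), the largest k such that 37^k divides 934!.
v_37(934!) = 25

Legendre's formula: v_p(n!) = Σ_{k ≥ 1} ⌊n / p^k⌋. For p = 37, n = 934, the terms are:
  ⌊934/37^1⌋ = ⌊934/37⌋ = 25
(the next term ⌊934/37^2⌋ = 0, terminating the sum). Summing: v_37(934!) = 25 = 25.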